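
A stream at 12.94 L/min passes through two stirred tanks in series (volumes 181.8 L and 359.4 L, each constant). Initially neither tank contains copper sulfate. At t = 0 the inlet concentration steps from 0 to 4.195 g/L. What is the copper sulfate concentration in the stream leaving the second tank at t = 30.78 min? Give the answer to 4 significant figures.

Each tank obeys Vᵢ dCᵢ/dt = Q(Cᵢ₋₁ − Cᵢ), so τᵢ = Vᵢ/Q.
τ₁ = 181.8/12.94 = 14.0495 min; τ₂ = 359.4/12.94 = 27.7743 min.
Tank 1: C₁ = C_in(1 − e^(−t/τ₁)). Tank 2 (τ₁ ≠ τ₂): C₂ = C_in[1 − (τ₁ e^(−t/τ₁) − τ₂ e^(−t/τ₂))/(τ₁ − τ₂)].
At t = 30.78: e^(−t/τ₁) = 0.111824, e^(−t/τ₂) = 0.330147.
C₂ = 4.195·[1 − (14.0495·0.111824 − 27.7743·0.330147)/(-13.7249)] = 4.195·0.446366 = 1.87251 g/L.

1.873 g/L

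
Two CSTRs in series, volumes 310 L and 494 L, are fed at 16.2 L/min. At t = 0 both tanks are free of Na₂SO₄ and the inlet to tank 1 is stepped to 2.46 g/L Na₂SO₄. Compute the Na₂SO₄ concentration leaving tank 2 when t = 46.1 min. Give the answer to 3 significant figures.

1.38 g/L

Species balance on tank i: dCᵢ/dt = (Cᵢ₋₁ − Cᵢ)/τᵢ with τᵢ = Vᵢ/Q.
τ₁ = 310/16.2 = 19.136 min; τ₂ = 494/16.2 = 30.494 min.
Solving the cascade with C₁(0)=C₂(0)=0 gives C₂(t) = C_in[1 − (τ₁ e^(−t/τ₁) − τ₂ e^(−t/τ₂))/(τ₁ − τ₂)].
At t = 46.1: e^(−t/τ₁) = 0.089896, e^(−t/τ₂) = 0.22052.
C₂ = 2.46·[1 − (19.136·0.089896 − 30.494·0.22052)/(-11.358)] = 2.46·0.55942 = 1.3762 g/L.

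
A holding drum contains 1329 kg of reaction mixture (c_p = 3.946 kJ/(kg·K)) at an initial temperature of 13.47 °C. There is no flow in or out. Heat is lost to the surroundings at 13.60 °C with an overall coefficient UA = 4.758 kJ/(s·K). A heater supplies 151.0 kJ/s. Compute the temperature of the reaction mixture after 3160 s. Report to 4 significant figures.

Energy balance: M c_p dT/dt = −UA(T − T_amb) + Q̇.
dT/dt = (T_ss − T)/τ with T_ss = T_amb + Q̇/UA = 13.60 + 151.0/4.758 = 45.3360 °C, τ = M c_p/UA = 1329·3.946/4.758 = 1102.19 s.
Integrating: T(t) = T_ss + (T₀ − T_ss) e^(−t/τ).
T(3160) = 45.3360 + (-31.8660)·0.0568686 = 43.5238 °C.

43.52 °C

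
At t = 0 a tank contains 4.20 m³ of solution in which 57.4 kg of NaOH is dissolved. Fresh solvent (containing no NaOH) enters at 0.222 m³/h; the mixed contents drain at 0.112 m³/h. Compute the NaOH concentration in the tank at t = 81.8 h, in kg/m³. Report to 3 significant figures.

Let m(t) be the amount of NaOH. Volume: V(t) = V₀ + (Q_in − Q_out) t = 4.20 + 0.11000 t; V(81.8) = 13.198 m³.
No NaOH enters, so dm/dt = −Q_out · (m/V).
Separate: dm/m = −Q_out dt/V(t) ⇒ ln(m/m₀) = −(Q_out/(Q_in−Q_out)) ln(V/V₀).
m = m₀ (V₀/V)^(Q_out/(Q_in−Q_out)) = 57.4 × (4.20/13.198)^(1.0182) = 17.890 kg.
C = m/V = 17.890/13.198 = 1.3555 kg/m³.

1.36 kg/m³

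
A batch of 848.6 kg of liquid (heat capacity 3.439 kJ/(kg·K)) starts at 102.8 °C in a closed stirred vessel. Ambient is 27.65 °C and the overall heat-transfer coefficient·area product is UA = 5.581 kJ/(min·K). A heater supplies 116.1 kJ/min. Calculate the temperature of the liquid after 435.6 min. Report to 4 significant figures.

72.08 °C

Heat balance on the well-mixed liquid: M c_p dT/dt = −UA(T − T_amb) + Q̇.
dT/dt = (T_ss − T)/τ with T_ss = T_amb + Q̇/UA = 27.65 + 116.1/5.581 = 48.4527 °C, τ = M c_p/UA = 848.6·3.439/5.581 = 522.905 min.
T approaches T_ss exponentially: T(t) = T_ss + (T₀ − T_ss) e^(−t/τ).
T(435.6) = 48.4527 + (54.3473)·0.434727 = 72.0789 °C.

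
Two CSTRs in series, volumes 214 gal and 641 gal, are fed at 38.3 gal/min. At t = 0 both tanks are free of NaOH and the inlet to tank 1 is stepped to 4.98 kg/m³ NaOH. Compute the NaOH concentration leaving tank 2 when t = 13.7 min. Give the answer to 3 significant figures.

Time constants: τᵢ = Vᵢ/Q for each well-mixed tank.
τ₁ = 214/38.3 = 5.5875 min; τ₂ = 641/38.3 = 16.736 min.
Solving the cascade with C₁(0)=C₂(0)=0 gives C₂(t) = C_in[1 − (τ₁ e^(−t/τ₁) − τ₂ e^(−t/τ₂))/(τ₁ − τ₂)].
At t = 13.7: e^(−t/τ₁) = 0.086128, e^(−t/τ₂) = 0.44106.
C₂ = 4.98·[1 − (5.5875·0.086128 − 16.736·0.44106)/(-11.149)] = 4.98·0.38106 = 1.8977 kg/m³.

1.90 kg/m³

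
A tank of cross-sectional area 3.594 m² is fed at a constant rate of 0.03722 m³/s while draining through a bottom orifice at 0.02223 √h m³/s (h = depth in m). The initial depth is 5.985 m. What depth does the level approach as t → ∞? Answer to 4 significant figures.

2.803 m

Accumulation of liquid (constant cross-section A): A dh/dt = Q_in − 0.02223 √h. At steady state dh/dt = 0:
Q_in = 0.02223 √h_ss ⇒ √h_ss = 0.03722/0.02223 = 1.67431.
h_ss = 1.67431² = 2.80333 m. (Since h₀ = 5.985 m > h_ss, the level will fall toward this value.)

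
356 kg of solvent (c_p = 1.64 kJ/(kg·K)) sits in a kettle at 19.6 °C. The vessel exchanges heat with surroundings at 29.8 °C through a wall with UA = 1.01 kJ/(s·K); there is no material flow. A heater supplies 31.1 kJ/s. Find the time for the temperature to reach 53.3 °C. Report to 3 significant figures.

M c_p dT/dt = −UA(T − T_amb) + Q̇.
τ = M c_p/UA = 578.06 s; T_ss = T_amb + Q̇/UA = 29.8 + 31.1/1.01 = 60.592 °C.
T(t) = T_ss + (T₀ − T_ss)e^(−t/τ); set T = 53.3:
t = −τ ln[(T − T_ss)/(T₀ − T_ss)] = −578.06 · ln(0.17789) = 998.07 s.

998 s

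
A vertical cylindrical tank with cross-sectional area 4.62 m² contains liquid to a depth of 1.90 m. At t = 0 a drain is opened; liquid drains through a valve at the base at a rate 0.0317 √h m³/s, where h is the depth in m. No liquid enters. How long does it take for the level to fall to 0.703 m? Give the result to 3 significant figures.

157 s

Unsteady balance on liquid volume: A dh/dt = −0.0317 √h.
∫ h^(−1/2) dh = −(0.0317/A) ∫ dt, giving 2√h = 2√h₀ − (0.0317/A) t.
t = 2A(√h₀ − √h)/0.0317 = 2·4.62·(√1.90 − √0.703)/0.0317
  = 9.2400 × (1.3784 − 0.83845) / 0.0317 = 157.39 s.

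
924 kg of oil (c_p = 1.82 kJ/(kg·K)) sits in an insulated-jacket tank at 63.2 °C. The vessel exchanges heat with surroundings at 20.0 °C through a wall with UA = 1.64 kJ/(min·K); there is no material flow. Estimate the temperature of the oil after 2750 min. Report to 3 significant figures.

23.0 °C

Heat balance on the well-mixed liquid: M c_p dT/dt = −UA(T − T_amb).
dT/dt = (T_ss − T)/τ with T_ss = T_amb = 20.000 °C, τ = M c_p/UA = 924·1.82/1.64 = 1025.4 min.
Integrating: T(t) = T_ss + (T₀ − T_ss) e^(−t/τ).
T(2750) = 20.000 + (43.200)·0.068437 = 22.956 °C.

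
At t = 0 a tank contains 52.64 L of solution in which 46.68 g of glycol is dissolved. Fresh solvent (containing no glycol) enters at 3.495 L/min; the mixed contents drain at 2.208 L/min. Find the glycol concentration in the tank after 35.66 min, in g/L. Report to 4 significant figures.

0.1616 g/L

Total volume: dV/dt = Q_in − Q_out = 1.28700 L/min, so V(t) = 52.64 + 1.28700 t and V(35.66) = 98.5344 L.
Solute balance: dm/dt = 0 − Q_out C = −Q_out m/V(t).
dm/m = −Q_out dt/(V₀ + 1.28700 t); integrating gives ln(m/m₀) = −(Q_out/(Q_in−Q_out)) ln(V/V₀).
m = m₀ (V₀/V)^(Q_out/(Q_in−Q_out)) = 46.68 × (52.64/98.5344)^(1.71562) = 15.9227 g.
C = m/V = 15.9227/98.5344 = 0.161595 g/L.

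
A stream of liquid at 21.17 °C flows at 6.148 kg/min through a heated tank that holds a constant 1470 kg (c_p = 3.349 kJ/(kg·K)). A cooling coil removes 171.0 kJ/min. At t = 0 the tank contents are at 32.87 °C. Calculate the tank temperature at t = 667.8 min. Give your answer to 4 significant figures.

M c_p dT/dt = ṁ c_p (T_in − T) − Q̇.
τ = M/ṁ = 239.102 min; T_ss = T_in − Q̇/(ṁ c_p) = 21.17 − 171.0/(6.148·3.349) = 12.8649 °C.
This is linear first-order; T(t) = T_ss + (T₀ − T_ss) e^(−t/τ).
T(667.8) = 12.8649 + (20.0051)·e^(−667.8/239.102) = 12.8649 + (20.0051)·0.0612404 = 14.0900 °C.

14.09 °C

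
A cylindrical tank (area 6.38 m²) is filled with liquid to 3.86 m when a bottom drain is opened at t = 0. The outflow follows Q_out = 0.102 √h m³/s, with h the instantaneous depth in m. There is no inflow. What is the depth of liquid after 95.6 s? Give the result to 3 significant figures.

Accumulation of liquid (constant cross-section A): A dh/dt = −0.102 √h.
∫ h^(−1/2) dh = −(0.102/A) ∫ dt, giving 2√h = 2√h₀ − (0.102/A) t.
√h = √3.86 − 0.102·95.6/(2·6.38) = 1.9647 − 0.76420 = 1.2005.
h = 1.2005² = 1.4412 m.

1.44 m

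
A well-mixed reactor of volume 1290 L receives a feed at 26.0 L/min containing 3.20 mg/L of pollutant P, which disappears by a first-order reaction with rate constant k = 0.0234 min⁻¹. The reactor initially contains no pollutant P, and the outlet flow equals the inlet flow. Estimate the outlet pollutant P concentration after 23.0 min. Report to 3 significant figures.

0.937 mg/L

Accumulation = in − out − consumed: V dC/dt = Q C_in − Q C − k V C.
dC/dt = (Q/V) C_in − (Q/V + k) C; effective rate a = Q/V + k = 0.020155 + 0.0234 = 0.043555 min⁻¹.
C_ss = Q C_in/(Q + kV) = 1.4808 mg/L; C(t) = C_ss + (C₀ − C_ss) e^(−a t).
C(23.0) = 1.4808 + (-1.4808)·e^(−0.043555·23.0) = 1.4808 + (-1.4808)·0.36723 = 0.93700 mg/L.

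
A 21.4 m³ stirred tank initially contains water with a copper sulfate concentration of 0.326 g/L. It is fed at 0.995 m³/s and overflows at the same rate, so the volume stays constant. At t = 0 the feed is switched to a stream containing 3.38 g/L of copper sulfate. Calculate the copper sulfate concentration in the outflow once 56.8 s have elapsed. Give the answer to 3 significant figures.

3.16 g/L

Unsteady species balance (constant V, well mixed): V dC/dt = Q(C_in − C).
So dC/dt = (C_in − C)/τ with τ = V/Q = 21.4/0.995 = 21.508 s.
Solution: C(t) = C_in + (C₀ − C_in) e^(−t/τ).
C(56.8) = 3.38 + (0.326 − 3.38)·e^(−56.8/21.508) = 3.38 + (-3.0540)·0.071295 = 3.1623 g/L.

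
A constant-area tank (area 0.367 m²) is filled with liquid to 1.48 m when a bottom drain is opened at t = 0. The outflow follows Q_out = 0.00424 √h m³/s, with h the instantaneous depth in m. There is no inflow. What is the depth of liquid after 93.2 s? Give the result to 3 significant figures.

A dh/dt = −Q_out = −0.00424 √h.
∫ h^(−1/2) dh = −(0.00424/A) ∫ dt, giving 2√h = 2√h₀ − (0.00424/A) t.
√h = √1.48 − 0.00424·93.2/(2·0.367) = 1.2166 − 0.53838 = 0.67818.
h = 0.67818² = 0.45992 m.

0.460 m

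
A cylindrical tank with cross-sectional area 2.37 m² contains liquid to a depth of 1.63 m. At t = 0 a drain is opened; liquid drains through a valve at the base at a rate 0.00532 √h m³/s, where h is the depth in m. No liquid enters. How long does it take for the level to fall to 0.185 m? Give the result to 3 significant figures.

754 s

With no inflow, A dh/dt = −0.00532 √h.
This is separable: 2 d(√h)/dt = −0.00532/A, so √h = √h₀ − (0.00532/(2A)) t.
t = 2A(√h₀ − √h)/0.00532 = 2·2.37·(√1.63 − √0.185)/0.00532
  = 4.7400 × (1.2767 − 0.43012) / 0.00532 = 754.30 s.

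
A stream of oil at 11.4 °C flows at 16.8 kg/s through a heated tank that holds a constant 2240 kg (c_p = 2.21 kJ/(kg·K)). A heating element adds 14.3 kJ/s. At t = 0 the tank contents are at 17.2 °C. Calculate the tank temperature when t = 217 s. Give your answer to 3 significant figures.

Heat balance on the well-mixed liquid: M c_p dT/dt = ṁ c_p (T_in − T) + 14.3.
Rearrange: dT/dt = (T_ss − T)/τ with τ = M/ṁ = 133.33 s and T_ss = T_in + Q̇/(ṁ c_p) = 11.785 °C.
T approaches T_ss exponentially: T(t) = T_ss + (T₀ − T_ss) e^(−t/τ).
T(217) = 11.785 + (5.4148)·e^(−217/133.33) = 11.785 + (5.4148)·0.19642 = 12.849 °C.

12.8 °C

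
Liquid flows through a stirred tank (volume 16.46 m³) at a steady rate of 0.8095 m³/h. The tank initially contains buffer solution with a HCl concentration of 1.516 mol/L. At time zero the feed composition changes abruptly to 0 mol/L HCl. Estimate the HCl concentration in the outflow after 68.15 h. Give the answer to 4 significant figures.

Accumulation = in − out for the solute gives V dC/dt = Q(C_in − C).
Time constant τ = V/Q = 16.46/0.8095 = 20.3335 h.
Solution: C(t) = C_in + (C₀ − C_in) e^(−t/τ).
C(68.15) = 0 + (1.516 − 0)·e^(−68.15/20.3335) = 0 + (1.51600)·0.0350281 = 0.0531026 mol/L.

0.05310 mol/L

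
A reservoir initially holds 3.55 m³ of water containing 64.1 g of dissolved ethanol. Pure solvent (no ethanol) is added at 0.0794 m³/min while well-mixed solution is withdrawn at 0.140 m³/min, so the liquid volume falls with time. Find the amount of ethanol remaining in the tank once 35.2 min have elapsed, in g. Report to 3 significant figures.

Let m(t) be the amount of ethanol. Volume: V(t) = V₀ + (Q_in − Q_out) t = 3.55 − 0.060600 t; V(35.2) = 1.4169 m³.
Species balance (pure solvent in): dm/dt = −Q_out · m/V(t).
Separate: dm/m = −Q_out dt/V(t) ⇒ ln(m/m₀) = −(Q_out/(Q_in−Q_out)) ln(V/V₀).
m = m₀ (V₀/V)^(Q_out/(Q_in−Q_out)) = 64.1 × (3.55/1.4169)^(-2.3102) = 7.6792 g.

7.68 g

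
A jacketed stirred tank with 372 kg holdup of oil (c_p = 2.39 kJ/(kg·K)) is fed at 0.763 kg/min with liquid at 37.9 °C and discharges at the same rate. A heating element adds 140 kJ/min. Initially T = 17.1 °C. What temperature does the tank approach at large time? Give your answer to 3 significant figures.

115 °C

Heat balance on the well-mixed liquid: M c_p dT/dt = ṁ c_p (T_in − T) + 140.
At steady state dT/dt = 0 ⇒ T_ss = T_in + Q̇/(ṁ c_p) = 37.9 + 140/(0.763·2.39) = 114.67 °C.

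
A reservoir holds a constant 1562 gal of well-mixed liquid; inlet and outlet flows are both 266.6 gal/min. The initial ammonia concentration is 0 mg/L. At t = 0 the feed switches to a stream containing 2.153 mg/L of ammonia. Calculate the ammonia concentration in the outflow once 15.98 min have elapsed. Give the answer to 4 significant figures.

Transient balance on the dissolved component: V dC/dt = Q(C_in − C).
Time constant τ = V/Q = 1562/266.6 = 5.85896 min.
This is linear first-order; C(t) = C_in + (C₀ − C_in) e^(−t/τ).
C(15.98) = 2.153 + (0 − 2.153)·e^(−15.98/5.85896) = 2.153 + (-2.15300)·0.0653862 = 2.01222 mg/L.

2.012 mg/L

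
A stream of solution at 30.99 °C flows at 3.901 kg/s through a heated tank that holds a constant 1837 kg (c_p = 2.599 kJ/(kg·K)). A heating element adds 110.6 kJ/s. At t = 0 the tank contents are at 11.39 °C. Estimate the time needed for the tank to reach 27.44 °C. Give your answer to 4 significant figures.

Unsteady energy balance on the tank contents: M c_p dT/dt = ṁ c_p (T_in − T) + 110.6.
τ = M/ṁ = 470.905 s; T_ss = T_in + Q̇/(ṁ c_p) = 41.8987 °C.
T(t) = T_ss + (T₀ − T_ss) e^(−t/τ). Set T = 27.44:
e^(−t/τ) = (27.44 − 41.8987)/(11.39 − 41.8987) = 0.473921
t = −470.905 · ln(0.473921) = 351.632 s.

351.6 s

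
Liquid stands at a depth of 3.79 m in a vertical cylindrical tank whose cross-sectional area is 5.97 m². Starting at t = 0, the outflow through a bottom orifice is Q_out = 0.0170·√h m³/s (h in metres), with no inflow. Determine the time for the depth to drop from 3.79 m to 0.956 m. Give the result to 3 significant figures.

A dh/dt = −Q_out = −0.0170 √h.
Separate and integrate: 2(√h − √h₀) = −(0.0170/A) t.
t = 2A(√h₀ − √h)/0.0170 = 2·5.97·(√3.79 − √0.956)/0.0170
  = 11.940 × (1.9468 − 0.97775) / 0.0170 = 680.61 s.

681 s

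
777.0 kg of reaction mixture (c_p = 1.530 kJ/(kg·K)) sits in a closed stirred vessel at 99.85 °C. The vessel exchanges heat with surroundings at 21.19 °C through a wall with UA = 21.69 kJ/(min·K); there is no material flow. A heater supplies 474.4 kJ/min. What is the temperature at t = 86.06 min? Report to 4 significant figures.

Unsteady energy balance on the tank contents: M c_p dT/dt = −UA(T − T_amb) + Q̇.
dT/dt = (T_ss − T)/τ with T_ss = T_amb + Q̇/UA = 21.19 + 474.4/21.69 = 43.0618 °C, τ = M c_p/UA = 777.0·1.530/21.69 = 54.8091 min.
This is linear first-order; T(t) = T_ss + (T₀ − T_ss) e^(−t/τ).
T(86.06) = 43.0618 + (56.7882)·0.208008 = 54.8743 °C.

54.87 °C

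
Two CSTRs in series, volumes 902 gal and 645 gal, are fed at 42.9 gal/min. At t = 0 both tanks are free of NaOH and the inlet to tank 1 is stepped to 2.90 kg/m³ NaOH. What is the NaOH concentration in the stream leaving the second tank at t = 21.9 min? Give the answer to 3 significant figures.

Species balance on tank i: dCᵢ/dt = (Cᵢ₋₁ − Cᵢ)/τᵢ with τᵢ = Vᵢ/Q.
τ₁ = 902/42.9 = 21.026 min; τ₂ = 645/42.9 = 15.035 min.
Solving the cascade with C₁(0)=C₂(0)=0 gives C₂(t) = C_in[1 − (τ₁ e^(−t/τ₁) − τ₂ e^(−t/τ₂))/(τ₁ − τ₂)].
At t = 21.9: e^(−t/τ₁) = 0.35289, e^(−t/τ₂) = 0.23303.
C₂ = 2.90·[1 − (21.026·0.35289 − 15.035·0.23303)/(5.9907)] = 2.90·0.34627 = 1.0042 kg/m³.

1.00 kg/m³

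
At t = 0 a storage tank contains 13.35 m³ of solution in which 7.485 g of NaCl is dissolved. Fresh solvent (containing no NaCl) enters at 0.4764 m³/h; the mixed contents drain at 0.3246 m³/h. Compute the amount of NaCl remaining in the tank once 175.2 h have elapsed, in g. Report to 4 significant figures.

0.7184 g

Let m(t) be the amount of NaCl. Volume: V(t) = V₀ + (Q_in − Q_out) t = 13.35 + 0.151800 t; V(175.2) = 39.9454 m³.
Solute balance: dm/dt = 0 − Q_out C = −Q_out m/V(t).
Separate: dm/m = −Q_out dt/V(t) ⇒ ln(m/m₀) = −(Q_out/(Q_in−Q_out)) ln(V/V₀).
m = m₀ (V₀/V)^(Q_out/(Q_in−Q_out)) = 7.485 × (13.35/39.9454)^(2.13834) = 0.718413 g.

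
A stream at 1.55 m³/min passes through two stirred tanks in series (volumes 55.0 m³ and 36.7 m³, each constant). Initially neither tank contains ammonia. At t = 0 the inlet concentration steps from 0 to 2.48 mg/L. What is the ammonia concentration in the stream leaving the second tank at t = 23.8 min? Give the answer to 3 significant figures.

Time constants: τᵢ = Vᵢ/Q for each well-mixed tank.
τ₁ = 55.0/1.55 = 35.484 min; τ₂ = 36.7/1.55 = 23.677 min.
Tank 1: C₁ = C_in(1 − e^(−t/τ₁)). Tank 2 (τ₁ ≠ τ₂): C₂ = C_in[1 − (τ₁ e^(−t/τ₁) − τ₂ e^(−t/τ₂))/(τ₁ − τ₂)].
At t = 23.8: e^(−t/τ₁) = 0.51134, e^(−t/τ₂) = 0.36598.
C₂ = 2.48·[1 − (35.484·0.51134 − 23.677·0.36598)/(11.806)] = 2.48·0.19716 = 0.48895 mg/L.

0.489 mg/L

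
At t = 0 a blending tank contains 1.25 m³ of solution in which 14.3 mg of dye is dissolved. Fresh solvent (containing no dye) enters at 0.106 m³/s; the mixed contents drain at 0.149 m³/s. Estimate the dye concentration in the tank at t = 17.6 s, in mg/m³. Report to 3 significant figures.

1.16 mg/m³

Let m(t) be the amount of dye. Volume: V(t) = V₀ + (Q_in − Q_out) t = 1.25 − 0.043000 t; V(17.6) = 0.49320 m³.
Solute balance: dm/dt = 0 − Q_out C = −Q_out m/V(t).
dm/m = −Q_out dt/(V₀ − 0.043000 t); integrating gives ln(m/m₀) = −(Q_out/(Q_in−Q_out)) ln(V/V₀).
m = m₀ (V₀/V)^(Q_out/(Q_in−Q_out)) = 14.3 × (1.25/0.49320)^(-3.4651) = 0.56993 mg.
C = m/V = 0.56993/0.49320 = 1.1556 mg/m³.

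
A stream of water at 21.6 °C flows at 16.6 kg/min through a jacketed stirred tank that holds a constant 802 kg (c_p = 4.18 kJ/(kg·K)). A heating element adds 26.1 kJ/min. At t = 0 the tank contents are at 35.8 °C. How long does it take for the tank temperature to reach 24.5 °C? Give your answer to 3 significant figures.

82.2 min

Unsteady energy balance on the tank contents: M c_p dT/dt = ṁ c_p (T_in − T) + 26.1.
τ = M/ṁ = 48.313 min; T_ss = T_in + Q̇/(ṁ c_p) = 21.976 °C.
T(t) = T_ss + (T₀ − T_ss) e^(−t/τ). Set T = 24.5:
e^(−t/τ) = (24.5 − 21.976)/(35.8 − 21.976) = 0.18257
t = −48.313 · ln(0.18257) = 82.162 min.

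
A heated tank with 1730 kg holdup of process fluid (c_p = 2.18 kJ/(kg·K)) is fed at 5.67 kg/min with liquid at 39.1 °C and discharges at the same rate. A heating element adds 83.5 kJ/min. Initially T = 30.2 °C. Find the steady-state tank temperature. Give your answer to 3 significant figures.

45.9 °C

M c_p dT/dt = ṁ c_p (T_in − T) + Q̇.
At steady state dT/dt = 0 ⇒ T_ss = T_in + Q̇/(ṁ c_p) = 39.1 + 83.5/(5.67·2.18) = 45.855 °C.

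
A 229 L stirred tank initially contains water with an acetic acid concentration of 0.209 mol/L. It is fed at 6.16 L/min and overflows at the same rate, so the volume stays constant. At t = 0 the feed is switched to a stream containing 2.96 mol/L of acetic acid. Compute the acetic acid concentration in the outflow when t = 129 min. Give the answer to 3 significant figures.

Accumulation = in − out for the solute gives V dC/dt = Q(C_in − C).
Rewrite as dC/dt + C/τ = C_in/τ, τ = V/Q = 37.175 min.
This is linear first-order; C(t) = C_in + (C₀ − C_in) e^(−t/τ).
C(129) = 2.96 + (0.209 − 2.96)·e^(−129/37.175) = 2.96 + (-2.7510)·0.031116 = 2.8744 mol/L.

2.87 mol/L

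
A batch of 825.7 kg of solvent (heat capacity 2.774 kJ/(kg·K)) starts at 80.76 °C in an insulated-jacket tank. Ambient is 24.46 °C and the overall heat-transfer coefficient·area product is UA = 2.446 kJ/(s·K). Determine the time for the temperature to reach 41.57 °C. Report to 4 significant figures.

1115 s

Unsteady energy balance on the tank contents: M c_p dT/dt = −UA(T − T_amb).
τ = M c_p/UA = 936.423 s; T_ss = T_amb = 24.4600 °C.
T(t) = T_ss + (T₀ − T_ss)e^(−t/τ); set T = 41.57:
t = −τ ln[(T − T_ss)/(T₀ − T_ss)] = −936.423 · ln(0.303908) = 1115.31 s.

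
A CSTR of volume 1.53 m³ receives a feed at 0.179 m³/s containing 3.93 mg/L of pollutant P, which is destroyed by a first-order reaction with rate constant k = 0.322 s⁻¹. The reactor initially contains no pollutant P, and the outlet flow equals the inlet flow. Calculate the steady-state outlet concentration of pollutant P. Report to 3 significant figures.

1.05 mg/L

V dC/dt = Q(C_in − C) − k V C.
At steady state: 0 = Q C_in − (Q + kV) C_ss, so C_ss = Q C_in/(Q + kV).
C_ss = 0.179·3.93/(0.179 + 0.322·1.53) = 0.70347/0.67166 = 1.0474 mg/L.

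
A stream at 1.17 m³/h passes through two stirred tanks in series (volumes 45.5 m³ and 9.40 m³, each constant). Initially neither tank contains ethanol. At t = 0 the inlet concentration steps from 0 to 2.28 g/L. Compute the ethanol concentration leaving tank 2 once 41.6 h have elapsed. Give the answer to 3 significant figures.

1.30 g/L

Each tank obeys Vᵢ dCᵢ/dt = Q(Cᵢ₋₁ − Cᵢ), so τᵢ = Vᵢ/Q.
τ₁ = 45.5/1.17 = 38.889 h; τ₂ = 9.40/1.17 = 8.0342 h.
Solving the cascade with C₁(0)=C₂(0)=0 gives C₂(t) = C_in[1 − (τ₁ e^(−t/τ₁) − τ₂ e^(−t/τ₂))/(τ₁ − τ₂)].
At t = 41.6: e^(−t/τ₁) = 0.34311, e^(−t/τ₂) = 0.0056400.
C₂ = 2.28·[1 − (38.889·0.34311 − 8.0342·0.0056400)/(30.855)] = 2.28·0.56902 = 1.2974 g/L.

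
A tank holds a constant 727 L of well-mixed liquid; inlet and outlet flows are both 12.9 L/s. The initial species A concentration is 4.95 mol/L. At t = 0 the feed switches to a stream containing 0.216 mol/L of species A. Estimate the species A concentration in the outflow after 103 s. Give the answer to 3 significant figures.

Transient balance on the dissolved component: V dC/dt = Q(C_in − C).
Time constant τ = V/Q = 727/12.9 = 56.357 s.
This is linear first-order; C(t) = C_in + (C₀ − C_in) e^(−t/τ).
C(103) = 0.216 + (4.95 − 0.216)·e^(−103/56.357) = 0.216 + (4.7340)·0.16079 = 0.97719 mol/L.

0.977 mol/L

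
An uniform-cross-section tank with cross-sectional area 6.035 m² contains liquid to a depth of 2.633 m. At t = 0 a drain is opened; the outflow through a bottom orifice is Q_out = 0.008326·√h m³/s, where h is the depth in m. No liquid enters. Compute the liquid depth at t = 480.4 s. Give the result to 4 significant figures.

1.667 m

A dh/dt = −Q_out = −0.008326 √h.
∫ h^(−1/2) dh = −(0.008326/A) ∫ dt, giving 2√h = 2√h₀ − (0.008326/A) t.
√h = √2.633 − 0.008326·480.4/(2·6.035) = 1.62265 − 0.331384 = 1.29127.
h = 1.29127² = 1.66737 m.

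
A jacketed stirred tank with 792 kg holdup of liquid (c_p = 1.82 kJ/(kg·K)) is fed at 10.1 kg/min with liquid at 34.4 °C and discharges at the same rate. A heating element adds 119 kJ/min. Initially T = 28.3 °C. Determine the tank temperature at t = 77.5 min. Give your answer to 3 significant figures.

Unsteady energy balance on the tank contents: M c_p dT/dt = ṁ c_p (T_in − T) + 119.
τ = M/ṁ = 78.416 min; T_ss = T_in + Q̇/(ṁ c_p) = 34.4 + 119/(10.1·1.82) = 40.874 °C.
Solution: T(t) = T_ss + (T₀ − T_ss) e^(−t/τ).
T(77.5) = 40.874 + (-12.574)·e^(−77.5/78.416) = 40.874 + (-12.574)·0.37220 = 36.194 °C.

36.2 °C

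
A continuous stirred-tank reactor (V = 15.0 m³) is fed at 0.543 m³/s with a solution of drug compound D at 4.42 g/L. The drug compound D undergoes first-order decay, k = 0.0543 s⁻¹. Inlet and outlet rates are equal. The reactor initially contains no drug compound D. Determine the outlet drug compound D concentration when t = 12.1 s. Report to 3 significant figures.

1.18 g/L

V dC/dt = Q(C_in − C) − k V C.
dC/dt = (Q/V) C_in − (Q/V + k) C; effective rate a = Q/V + k = 0.036200 + 0.0543 = 0.090500 s⁻¹.
C_ss = Q C_in/(Q + kV) = 1.7680 g/L; C(t) = C_ss + (C₀ − C_ss) e^(−a t).
C(12.1) = 1.7680 + (-1.7680)·e^(−0.090500·12.1) = 1.7680 + (-1.7680)·0.33452 = 1.1766 g/L.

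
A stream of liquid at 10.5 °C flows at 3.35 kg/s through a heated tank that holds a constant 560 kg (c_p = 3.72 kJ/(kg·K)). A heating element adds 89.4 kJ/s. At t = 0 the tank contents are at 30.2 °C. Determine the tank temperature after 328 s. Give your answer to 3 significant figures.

19.4 °C

Energy balance: M c_p dT/dt = ṁ c_p (T_in − T) + 89.4.
Rearrange: dT/dt = (T_ss − T)/τ with τ = M/ṁ = 167.16 s and T_ss = T_in + Q̇/(ṁ c_p) = 17.674 °C.
Integrating: T(t) = T_ss + (T₀ − T_ss) e^(−t/τ).
T(328) = 17.674 + (12.526)·e^(−328/167.16) = 17.674 + (12.526)·0.14056 = 19.434 °C.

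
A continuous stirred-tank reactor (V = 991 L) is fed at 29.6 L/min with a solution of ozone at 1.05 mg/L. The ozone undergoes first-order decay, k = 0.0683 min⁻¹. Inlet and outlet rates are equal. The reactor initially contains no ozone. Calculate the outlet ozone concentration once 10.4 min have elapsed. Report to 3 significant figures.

0.204 mg/L

Species balance: V dC/dt = Q C_in − Q C − k V C.
This is linear with rate a = Q/V + k = 0.098169 min⁻¹.
C_ss = Q C_in/(Q + kV) = 0.31947 mg/L; C(t) = C_ss + (C₀ − C_ss) e^(−a t).
C(10.4) = 0.31947 + (-0.31947)·e^(−0.098169·10.4) = 0.31947 + (-0.31947)·0.36025 = 0.20438 mg/L.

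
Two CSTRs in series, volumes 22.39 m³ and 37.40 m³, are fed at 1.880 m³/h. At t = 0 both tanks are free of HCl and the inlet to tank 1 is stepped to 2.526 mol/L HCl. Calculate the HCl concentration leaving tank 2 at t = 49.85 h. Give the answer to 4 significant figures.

2.070 mol/L

Time constants: τᵢ = Vᵢ/Q for each well-mixed tank.
τ₁ = 22.39/1.880 = 11.9096 h; τ₂ = 37.40/1.880 = 19.8936 h.
Tank 1: C₁ = C_in(1 − e^(−t/τ₁)). Tank 2 (τ₁ ≠ τ₂): C₂ = C_in[1 − (τ₁ e^(−t/τ₁) − τ₂ e^(−t/τ₂))/(τ₁ − τ₂)].
At t = 49.85: e^(−t/τ₁) = 0.0152114, e^(−t/τ₂) = 0.0816079.
C₂ = 2.526·[1 − (11.9096·0.0152114 − 19.8936·0.0816079)/(-7.98404)] = 2.526·0.819350 = 2.06968 mol/L.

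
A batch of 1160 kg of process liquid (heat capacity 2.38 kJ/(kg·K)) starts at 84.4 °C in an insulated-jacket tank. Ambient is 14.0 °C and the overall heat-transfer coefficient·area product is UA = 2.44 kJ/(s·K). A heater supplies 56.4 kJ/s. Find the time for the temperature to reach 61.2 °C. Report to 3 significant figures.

763 s

Lumped-capacitance energy balance: M c_p dT/dt = UA(T_amb − T) + Q̇.
τ = M c_p/UA = 1131.5 s; T_ss = T_amb + Q̇/UA = 14.0 + 56.4/2.44 = 37.115 °C.
T(t) = T_ss + (T₀ − T_ss)e^(−t/τ); set T = 61.2:
t = −τ ln[(T − T_ss)/(T₀ − T_ss)] = −1131.5 · ln(0.50936) = 763.29 s.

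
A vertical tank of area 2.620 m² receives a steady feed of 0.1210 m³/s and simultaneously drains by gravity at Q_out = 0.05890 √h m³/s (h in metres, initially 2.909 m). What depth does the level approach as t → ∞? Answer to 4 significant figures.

A dh/dt = Q_in − 0.05890 √h. Steady state requires inflow = outflow:
Q_in = 0.05890 √h_ss ⇒ √h_ss = 0.1210/0.05890 = 2.05433.
h_ss = 2.05433² = 4.22027 m. (Since h₀ = 2.909 m < h_ss, the level will rise toward this value.)

4.220 m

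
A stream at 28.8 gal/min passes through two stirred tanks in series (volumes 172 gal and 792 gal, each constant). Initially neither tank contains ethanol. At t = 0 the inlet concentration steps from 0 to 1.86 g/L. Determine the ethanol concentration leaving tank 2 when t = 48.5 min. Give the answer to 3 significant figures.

Time constants: τᵢ = Vᵢ/Q for each well-mixed tank.
τ₁ = 172/28.8 = 5.9722 min; τ₂ = 792/28.8 = 27.500 min.
Tank 1: C₁ = C_in(1 − e^(−t/τ₁)). Tank 2 (τ₁ ≠ τ₂): C₂ = C_in[1 − (τ₁ e^(−t/τ₁) − τ₂ e^(−t/τ₂))/(τ₁ − τ₂)].
At t = 48.5: e^(−t/τ₁) = 0.00029725, e^(−t/τ₂) = 0.17142.
C₂ = 1.86·[1 − (5.9722·0.00029725 − 27.500·0.17142)/(-21.528)] = 1.86·0.78111 = 1.4529 g/L.

1.45 g/L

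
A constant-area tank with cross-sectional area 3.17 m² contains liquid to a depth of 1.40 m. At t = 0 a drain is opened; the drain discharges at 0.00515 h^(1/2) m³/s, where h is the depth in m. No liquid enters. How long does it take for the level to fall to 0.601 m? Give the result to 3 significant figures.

A dh/dt = −Q_out = −0.00515 √h.
Separate and integrate: 2(√h − √h₀) = −(0.00515/A) t.
t = 2A(√h₀ − √h)/0.00515 = 2·3.17·(√1.40 − √0.601)/0.00515
  = 6.3400 × (1.1832 − 0.77524) / 0.00515 = 502.24 s.

502 s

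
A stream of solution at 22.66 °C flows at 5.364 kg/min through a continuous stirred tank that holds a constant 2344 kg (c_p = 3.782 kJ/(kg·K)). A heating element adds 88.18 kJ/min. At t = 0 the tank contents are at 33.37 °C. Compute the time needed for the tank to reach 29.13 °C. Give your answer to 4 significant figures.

Unsteady energy balance on the tank contents: M c_p dT/dt = ṁ c_p (T_in − T) + 88.18.
τ = M/ṁ = 436.987 min; T_ss = T_in + Q̇/(ṁ c_p) = 27.0067 °C.
T(t) = T_ss + (T₀ − T_ss) e^(−t/τ). Set T = 29.13:
e^(−t/τ) = (29.13 − 27.0067)/(33.37 − 27.0067) = 0.333679
t = −436.987 · ln(0.333679) = 479.627 min.

479.6 min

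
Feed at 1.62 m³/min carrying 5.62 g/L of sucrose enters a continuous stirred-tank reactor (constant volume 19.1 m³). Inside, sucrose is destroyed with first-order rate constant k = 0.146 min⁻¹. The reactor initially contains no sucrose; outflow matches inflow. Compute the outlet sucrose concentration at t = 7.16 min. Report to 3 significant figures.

Species balance: V dC/dt = Q C_in − Q C − k V C.
This is linear with rate a = Q/V + k = 0.23082 min⁻¹.
C_ss = Q C_in/(Q + kV) = 2.0651 g/L; C(t) = C_ss + (C₀ − C_ss) e^(−a t).
C(7.16) = 2.0651 + (-2.0651)·e^(−0.23082·7.16) = 2.0651 + (-2.0651)·0.19154 = 1.6696 g/L.

1.67 g/L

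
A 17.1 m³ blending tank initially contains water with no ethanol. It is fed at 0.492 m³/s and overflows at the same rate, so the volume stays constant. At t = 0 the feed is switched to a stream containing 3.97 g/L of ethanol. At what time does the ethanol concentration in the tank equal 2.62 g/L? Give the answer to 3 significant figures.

Mass balance on the solute (V constant): V dC/dt = Q(C_in − C), so τ = V/Q = 34.756 s.
C(t) = C_in + (C₀ − C_in) e^(−t/τ). Set C = 2.62 and solve for t:
e^(−t/τ) = (C − C_in)/(C₀ − C_in) = (2.62 − 3.97)/(0 − 3.97) = 0.34005
t = −τ ln(…) = 34.756 × 1.0787 = 37.490 s.

37.5 s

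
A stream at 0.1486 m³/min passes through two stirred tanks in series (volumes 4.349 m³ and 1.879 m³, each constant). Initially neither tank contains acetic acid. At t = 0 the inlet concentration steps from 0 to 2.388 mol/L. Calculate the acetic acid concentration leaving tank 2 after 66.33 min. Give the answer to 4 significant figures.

1.962 mol/L

Time constants: τᵢ = Vᵢ/Q for each well-mixed tank.
τ₁ = 4.349/0.1486 = 29.2665 min; τ₂ = 1.879/0.1486 = 12.6447 min.
Tank 1: C₁ = C_in(1 − e^(−t/τ₁)). Tank 2 (τ₁ ≠ τ₂): C₂ = C_in[1 − (τ₁ e^(−t/τ₁) − τ₂ e^(−t/τ₂))/(τ₁ − τ₂)].
At t = 66.33: e^(−t/τ₁) = 0.103683, e^(−t/τ₂) = 0.00527022.
C₂ = 2.388·[1 − (29.2665·0.103683 − 12.6447·0.00527022)/(16.6218)] = 2.388·0.821451 = 1.96163 mol/L.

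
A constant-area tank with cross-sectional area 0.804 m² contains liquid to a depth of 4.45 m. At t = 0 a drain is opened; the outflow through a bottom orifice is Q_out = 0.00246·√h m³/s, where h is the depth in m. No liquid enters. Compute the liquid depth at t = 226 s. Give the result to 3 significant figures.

A dh/dt = −Q_out = −0.00246 √h.
This is separable: 2 d(√h)/dt = −0.00246/A, so √h = √h₀ − (0.00246/(2A)) t.
√h = √4.45 − 0.00246·226/(2·0.804) = 2.1095 − 0.34575 = 1.7638.
h = 1.7638² = 3.1108 m.

3.11 m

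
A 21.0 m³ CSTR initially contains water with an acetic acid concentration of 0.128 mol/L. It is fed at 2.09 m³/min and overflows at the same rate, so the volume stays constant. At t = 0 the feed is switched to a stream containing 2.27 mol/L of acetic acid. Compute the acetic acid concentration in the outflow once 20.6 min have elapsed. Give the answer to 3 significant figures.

Transient balance on the dissolved component: V dC/dt = Q(C_in − C).
So dC/dt = (C_in − C)/τ with τ = V/Q = 21.0/2.09 = 10.048 min.
Solution: C(t) = C_in + (C₀ − C_in) e^(−t/τ).
C(20.6) = 2.27 + (0.128 − 2.27)·e^(−20.6/10.048) = 2.27 + (-2.1420)·0.12871 = 1.9943 mol/L.

1.99 mol/L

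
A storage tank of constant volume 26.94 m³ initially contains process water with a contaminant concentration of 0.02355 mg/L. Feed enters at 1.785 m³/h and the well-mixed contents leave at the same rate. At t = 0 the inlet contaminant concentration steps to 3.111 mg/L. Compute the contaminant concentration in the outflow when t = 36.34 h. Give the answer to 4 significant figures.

Transient balance on the dissolved component: V dC/dt = Q(C_in − C).
Rewrite as dC/dt + C/τ = C_in/τ, τ = V/Q = 15.0924 h.
C approaches C_in exponentially: C(t) = C_in + (C₀ − C_in) e^(−t/τ).
C(36.34) = 3.111 + (0.02355 − 3.111)·e^(−36.34/15.0924) = 3.111 + (-3.08745)·0.0900105 = 2.83310 mg/L.

2.833 mg/L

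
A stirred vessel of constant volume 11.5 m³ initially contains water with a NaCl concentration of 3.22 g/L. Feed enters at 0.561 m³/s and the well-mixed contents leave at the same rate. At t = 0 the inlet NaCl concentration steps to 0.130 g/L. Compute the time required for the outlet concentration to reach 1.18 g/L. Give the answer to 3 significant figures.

22.1 s

Species balance: V dC/dt = Q(C_in − C) ⇒ τ = V/Q = 20.499 s.
C(t) = C_in + (C₀ − C_in) e^(−t/τ). Set C = 1.18 and solve for t:
e^(−t/τ) = (C − C_in)/(C₀ − C_in) = (1.18 − 0.130)/(3.22 − 0.130) = 0.33981
t = −τ ln(…) = 20.499 × 1.0794 = 22.126 s.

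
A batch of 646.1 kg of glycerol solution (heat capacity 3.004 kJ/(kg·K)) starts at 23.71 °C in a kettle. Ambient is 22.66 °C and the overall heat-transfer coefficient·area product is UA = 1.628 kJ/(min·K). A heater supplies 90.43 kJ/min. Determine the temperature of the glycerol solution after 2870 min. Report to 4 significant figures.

73.30 °C

M c_p dT/dt = −UA(T − T_amb) + Q̇.
dT/dt = (T_ss − T)/τ with T_ss = T_amb + Q̇/UA = 22.66 + 90.43/1.628 = 78.2067 °C, τ = M c_p/UA = 646.1·3.004/1.628 = 1192.19 min.
Integrating: T(t) = T_ss + (T₀ − T_ss) e^(−t/τ).
T(2870) = 78.2067 + (-54.4967)·0.0900549 = 73.2990 °C.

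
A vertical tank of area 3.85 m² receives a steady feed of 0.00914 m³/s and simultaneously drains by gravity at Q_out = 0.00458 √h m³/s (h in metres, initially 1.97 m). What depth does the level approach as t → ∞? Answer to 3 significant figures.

3.98 m

A dh/dt = Q_in − 0.00458 √h. Steady state requires inflow = outflow:
Q_in = 0.00458 √h_ss ⇒ √h_ss = 0.00914/0.00458 = 1.9956.
h_ss = 1.9956² = 3.9826 m. (Since h₀ = 1.97 m < h_ss, the level will rise toward this value.)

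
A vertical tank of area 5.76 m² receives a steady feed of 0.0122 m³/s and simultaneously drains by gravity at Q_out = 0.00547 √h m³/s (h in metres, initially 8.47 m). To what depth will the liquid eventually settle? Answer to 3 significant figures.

A dh/dt = Q_in − 0.00547 √h. Steady state requires inflow = outflow:
Q_in = 0.00547 √h_ss ⇒ √h_ss = 0.0122/0.00547 = 2.2303.
h_ss = 2.2303² = 4.9744 m. (Since h₀ = 8.47 m > h_ss, the level will fall toward this value.)

4.97 m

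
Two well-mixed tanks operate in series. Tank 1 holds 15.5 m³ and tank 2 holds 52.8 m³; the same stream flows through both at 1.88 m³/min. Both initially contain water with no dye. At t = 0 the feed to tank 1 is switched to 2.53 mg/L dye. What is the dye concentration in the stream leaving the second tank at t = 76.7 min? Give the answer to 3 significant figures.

2.30 mg/L

Time constants: τᵢ = Vᵢ/Q for each well-mixed tank.
τ₁ = 15.5/1.88 = 8.2447 min; τ₂ = 52.8/1.88 = 28.085 min.
Tank 1: C₁ = C_in(1 − e^(−t/τ₁)). Tank 2 (τ₁ ≠ τ₂): C₂ = C_in[1 − (τ₁ e^(−t/τ₁) − τ₂ e^(−t/τ₂))/(τ₁ − τ₂)].
At t = 76.7: e^(−t/τ₁) = 9.1153e-05, e^(−t/τ₂) = 0.065155.
C₂ = 2.53·[1 − (8.2447·9.1153e-05 − 28.085·0.065155)/(-19.840)] = 2.53·0.90781 = 2.2968 mg/L.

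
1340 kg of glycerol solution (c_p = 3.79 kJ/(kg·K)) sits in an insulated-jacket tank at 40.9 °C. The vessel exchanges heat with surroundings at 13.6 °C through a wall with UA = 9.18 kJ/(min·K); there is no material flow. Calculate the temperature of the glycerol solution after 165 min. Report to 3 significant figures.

Lumped-capacitance energy balance: M c_p dT/dt = UA(T_amb − T).
dT/dt = (T_ss − T)/τ with T_ss = T_amb = 13.600 °C, τ = M c_p/UA = 1340·3.79/9.18 = 553.22 min.
This is linear first-order; T(t) = T_ss + (T₀ − T_ss) e^(−t/τ).
T(165) = 13.600 + (27.300)·0.74211 = 33.860 °C.

33.9 °C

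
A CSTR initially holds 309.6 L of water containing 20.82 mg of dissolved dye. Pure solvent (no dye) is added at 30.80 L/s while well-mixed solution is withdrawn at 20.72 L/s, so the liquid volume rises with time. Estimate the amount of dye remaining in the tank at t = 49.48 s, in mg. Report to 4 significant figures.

2.895 mg

Let m(t) be the amount of dye. Volume: V(t) = V₀ + (Q_in − Q_out) t = 309.6 + 10.0800 t; V(49.48) = 808.358 L.
Species balance (pure solvent in): dm/dt = −Q_out · m/V(t).
dm/m = −Q_out dt/(V₀ + 10.0800 t); integrating gives ln(m/m₀) = −(Q_out/(Q_in−Q_out)) ln(V/V₀).
m = m₀ (V₀/V)^(Q_out/(Q_in−Q_out)) = 20.82 × (309.6/808.358)^(2.05556) = 2.89547 mg.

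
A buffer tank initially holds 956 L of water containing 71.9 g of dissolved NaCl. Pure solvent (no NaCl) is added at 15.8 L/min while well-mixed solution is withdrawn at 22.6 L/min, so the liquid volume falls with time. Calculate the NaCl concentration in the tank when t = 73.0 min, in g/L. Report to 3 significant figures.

Let m(t) be the amount of NaCl. Volume: V(t) = V₀ + (Q_in − Q_out) t = 956 − 6.8000 t; V(73.0) = 459.60 L.
Solute balance: dm/dt = 0 − Q_out C = −Q_out m/V(t).
dm/m = −Q_out dt/(V₀ − 6.8000 t); integrating gives ln(m/m₀) = −(Q_out/(Q_in−Q_out)) ln(V/V₀).
m = m₀ (V₀/V)^(Q_out/(Q_in−Q_out)) = 71.9 × (956/459.60)^(-3.3235) = 6.3036 g.
C = m/V = 6.3036/459.60 = 0.013715 g/L.

0.0137 g/L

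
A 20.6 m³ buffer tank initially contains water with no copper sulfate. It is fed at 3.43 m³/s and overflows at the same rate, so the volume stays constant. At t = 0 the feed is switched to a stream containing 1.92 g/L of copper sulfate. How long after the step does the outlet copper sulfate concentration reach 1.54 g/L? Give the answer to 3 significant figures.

9.73 s

Species balance on the tank: V dC/dt = Q(C_in − C), so τ = V/Q = 6.0058 s.
C(t) = C_in + (C₀ − C_in) e^(−t/τ). Set C = 1.54 and solve for t:
e^(−t/τ) = (C − C_in)/(C₀ − C_in) = (1.54 − 1.92)/(0 − 1.92) = 0.19792
t = −τ ln(…) = 6.0058 × 1.6199 = 9.7289 s.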